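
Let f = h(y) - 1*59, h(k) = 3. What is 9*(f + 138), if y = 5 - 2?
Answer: 738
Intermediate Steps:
y = 3
f = -56 (f = 3 - 1*59 = 3 - 59 = -56)
9*(f + 138) = 9*(-56 + 138) = 9*82 = 738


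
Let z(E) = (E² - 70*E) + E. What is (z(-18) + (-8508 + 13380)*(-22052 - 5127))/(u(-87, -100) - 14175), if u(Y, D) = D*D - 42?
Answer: 132414522/4217 ≈ 31400.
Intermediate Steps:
u(Y, D) = -42 + D² (u(Y, D) = D² - 42 = -42 + D²)
z(E) = E² - 69*E
(z(-18) + (-8508 + 13380)*(-22052 - 5127))/(u(-87, -100) - 14175) = (-18*(-69 - 18) + (-8508 + 13380)*(-22052 - 5127))/((-42 + (-100)²) - 14175) = (-18*(-87) + 4872*(-27179))/((-42 + 10000) - 14175) = (1566 - 132416088)/(9958 - 14175) = -132414522/(-4217) = -132414522*(-1/4217) = 132414522/4217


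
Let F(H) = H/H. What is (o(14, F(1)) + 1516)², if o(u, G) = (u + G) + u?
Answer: 2387025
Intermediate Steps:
F(H) = 1
o(u, G) = G + 2*u (o(u, G) = (G + u) + u = G + 2*u)
(o(14, F(1)) + 1516)² = ((1 + 2*14) + 1516)² = ((1 + 28) + 1516)² = (29 + 1516)² = 1545² = 2387025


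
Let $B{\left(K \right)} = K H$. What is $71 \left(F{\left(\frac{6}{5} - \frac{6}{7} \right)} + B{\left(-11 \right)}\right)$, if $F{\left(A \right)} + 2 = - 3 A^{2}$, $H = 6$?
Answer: $- \frac{5944972}{1225} \approx -4853.0$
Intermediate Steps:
$B{\left(K \right)} = 6 K$ ($B{\left(K \right)} = K 6 = 6 K$)
$F{\left(A \right)} = -2 - 3 A^{2}$
$71 \left(F{\left(\frac{6}{5} - \frac{6}{7} \right)} + B{\left(-11 \right)}\right) = 71 \left(\left(-2 - 3 \left(\frac{6}{5} - \frac{6}{7}\right)^{2}\right) + 6 \left(-11\right)\right) = 71 \left(\left(-2 - 3 \left(6 \cdot \frac{1}{5} - \frac{6}{7}\right)^{2}\right) - 66\right) = 71 \left(\left(-2 - 3 \left(\frac{6}{5} - \frac{6}{7}\right)^{2}\right) - 66\right) = 71 \left(\left(-2 - 3 \left(\frac{12}{35}\right)^{2}\right) - 66\right) = 71 \left(\left(-2 - \frac{432}{1225}\right) - 66\right) = 71 \left(- \frac{2882}{1225} - 66\right) = 71 \left(- \frac{83732}{1225}\right) = - \frac{5944972}{1225}$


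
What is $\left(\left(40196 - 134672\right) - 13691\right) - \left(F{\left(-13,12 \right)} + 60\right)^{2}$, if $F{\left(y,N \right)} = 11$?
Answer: $-113208$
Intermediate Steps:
$\left(\left(40196 - 134672\right) - 13691\right) - \left(F{\left(-13,12 \right)} + 60\right)^{2} = \left(\left(40196 - 134672\right) - 13691\right) - \left(11 + 60\right)^{2} = \left(-94476 - 13691\right) - 71^{2} = -108167 - 5041 = -113208$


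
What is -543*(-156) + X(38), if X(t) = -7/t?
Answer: 3218897/38 ≈ 84708.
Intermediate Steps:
-543*(-156) + X(38) = -543*(-156) - 7/38 = 84708 - 7*1/38 = 84708 - 7/38 = 3218897/38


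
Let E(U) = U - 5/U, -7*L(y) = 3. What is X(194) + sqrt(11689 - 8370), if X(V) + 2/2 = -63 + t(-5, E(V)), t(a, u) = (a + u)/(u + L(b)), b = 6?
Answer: -16564813/262835 + sqrt(3319) ≈ -5.4129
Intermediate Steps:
L(y) = -3/7 (L(y) = -1/7*3 = -3/7)
E(U) = U - 5/U
t(a, u) = (a + u)/(-3/7 + u) (t(a, u) = (a + u)/(u - 3/7) = (a + u)/(-3/7 + u))
X(V) = -64 + 7*(-5 + V - 5/V)/(-3 - 35/V + 7*V) (X(V) = -1 + (-63 + 7*(-5 + (V - 5/V))/(-3 + 7*(V - 5/V))) = -1 + (-63 + 7*(-5 + V - 5/V)/(-3 + (-35/V + 7*V))) = -1 + (-63 + 7*(-5 + V - 5/V)/(-3 - 35/V + 7*V)) = -64 + 7*(-5 + V - 5/V)/(-3 - 35/V + 7*V))
X(194) + sqrt(11689 - 8370) = (2205 - 441*194**2 + 157*194)/(-35 - 3*194 + 7*194**2) + sqrt(11689 - 8370) = (2205 - 441*37636 + 30458)/(-35 - 582 + 7*37636) + sqrt(3319) = (2205 - 16597476 + 30458)/(-35 - 582 + 263452) + sqrt(3319) = -16564813/262835 + sqrt(3319)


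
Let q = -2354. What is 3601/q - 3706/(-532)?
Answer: 851024/156541 ≈ 5.4364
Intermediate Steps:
3601/q - 3706/(-532) = 3601/(-2354) - 3706/(-532) = 3601*(-1/2354) - 3706*(-1/532) = -3601/2354 + 1853/266 = 851024/156541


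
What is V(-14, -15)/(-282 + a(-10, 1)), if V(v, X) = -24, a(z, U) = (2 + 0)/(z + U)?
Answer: 54/635 ≈ 0.085039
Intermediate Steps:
a(z, U) = 2/(U + z)
V(-14, -15)/(-282 + a(-10, 1)) = -24/(-282 + 2/(1 - 10)) = -24/(-282 + 2/(-9)) = -24/(-282 + 2*(-⅑)) = -24/(-282 - 2/9) = -24/(-2540/9) = -24*(-9/2540) = 54/635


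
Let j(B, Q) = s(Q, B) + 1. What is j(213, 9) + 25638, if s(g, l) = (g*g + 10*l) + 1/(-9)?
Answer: 250649/9 ≈ 27850.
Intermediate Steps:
s(g, l) = -⅑ + g² + 10*l (s(g, l) = (g² + 10*l) - ⅑ = -⅑ + g² + 10*l)
j(B, Q) = 8/9 + Q² + 10*B (j(B, Q) = (-⅑ + Q² + 10*B) + 1 = 8/9 + Q² + 10*B)
j(213, 9) + 25638 = (8/9 + 9² + 10*213) + 25638 = (8/9 + 81 + 2130) + 25638 = 19907/9 + 25638 = 250649/9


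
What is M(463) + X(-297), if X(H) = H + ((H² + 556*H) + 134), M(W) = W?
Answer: -76623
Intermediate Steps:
X(H) = 134 + H² + 557*H (X(H) = H + (134 + H² + 556*H) = 134 + H² + 557*H)
M(463) + X(-297) = 463 + (134 + (-297)² + 557*(-297)) = 463 + (134 + 88209 - 165429) = 463 - 77086 = -76623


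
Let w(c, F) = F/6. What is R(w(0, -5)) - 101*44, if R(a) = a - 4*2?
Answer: -26717/6 ≈ -4452.8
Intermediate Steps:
w(c, F) = F/6 (w(c, F) = F*(1/6) = F/6)
R(a) = -8 + a (R(a) = a - 8 = -8 + a)
R(w(0, -5)) - 101*44 = (-8 + (1/6)*(-5)) - 101*44 = (-8 - 5/6) - 4444 = -53/6 - 4444 = -26717/6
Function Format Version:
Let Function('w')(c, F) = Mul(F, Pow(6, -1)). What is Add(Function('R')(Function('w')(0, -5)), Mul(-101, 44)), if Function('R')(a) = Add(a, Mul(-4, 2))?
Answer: Rational(-26717, 6) ≈ -4452.8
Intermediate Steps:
Function('w')(c, F) = Mul(Rational(1, 6), F) (Function('w')(c, F) = Mul(F, Rational(1, 6)) = Mul(Rational(1, 6), F))
Function('R')(a) = Add(-8, a) (Function('R')(a) = Add(a, -8) = Add(-8, a))
Add(Function('R')(Function('w')(0, -5)), Mul(-101, 44)) = Add(Add(-8, Mul(Rational(1, 6), -5)), Mul(-101, 44)) = Add(Add(-8, Rational(-5, 6)), -4444) = Add(Rational(-53, 6), -4444) = Rational(-26717, 6)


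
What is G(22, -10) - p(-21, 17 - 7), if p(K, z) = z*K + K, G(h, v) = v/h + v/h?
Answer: 2531/11 ≈ 230.09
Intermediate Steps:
G(h, v) = 2*v/h
p(K, z) = K + K*z (p(K, z) = K*z + K = K + K*z)
G(22, -10) - p(-21, 17 - 7) = 2*(-10)/22 - (-21)*(1 + (17 - 7)) = 2*(-10)*(1/22) - (-21)*(1 + 10) = -10/11 - (-21)*11 = -10/11 - 1*(-231) = -10/11 + 231 = 2531/11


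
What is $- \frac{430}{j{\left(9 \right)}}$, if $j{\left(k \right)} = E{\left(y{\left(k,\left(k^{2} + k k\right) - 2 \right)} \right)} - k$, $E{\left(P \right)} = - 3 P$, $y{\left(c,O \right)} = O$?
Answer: $\frac{430}{489} \approx 0.87935$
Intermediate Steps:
$j{\left(k \right)} = 6 - k - 6 k^{2}$ ($j{\left(k \right)} = - 3 \left(\left(k^{2} + k k\right) - 2\right) - k = - 3 \left(\left(k^{2} + k^{2}\right) - 2\right) - k = - 3 \left(2 k^{2} - 2\right) - k = - 3 \left(-2 + 2 k^{2}\right) - k = \left(6 - 6 k^{2}\right) - k = 6 - k - 6 k^{2}$)
$- \frac{430}{j{\left(9 \right)}} = - \frac{430}{6 - 9 - 6 \cdot 9^{2}} = - \frac{430}{6 - 9 - 486} = - \frac{430}{-489} = \left(-430\right) \left(- \frac{1}{489}\right) = \frac{430}{489}$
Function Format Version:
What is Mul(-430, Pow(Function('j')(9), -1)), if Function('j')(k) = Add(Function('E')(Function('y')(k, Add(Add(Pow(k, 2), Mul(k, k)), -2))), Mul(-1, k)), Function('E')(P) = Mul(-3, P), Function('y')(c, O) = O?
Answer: Rational(430, 489) ≈ 0.87935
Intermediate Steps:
Function('j')(k) = Add(6, Mul(-1, k), Mul(-6, Pow(k, 2))) (Function('j')(k) = Add(Mul(-3, Add(Add(Pow(k, 2), Mul(k, k)), -2)), Mul(-1, k)) = Add(Mul(-3, Add(Add(Pow(k, 2), Pow(k, 2)), -2)), Mul(-1, k)) = Add(Mul(-3, Add(Mul(2, Pow(k, 2)), -2)), Mul(-1, k)) = Add(Mul(-3, Add(-2, Mul(2, Pow(k, 2)))), Mul(-1, k)) = Add(Add(6, Mul(-6, Pow(k, 2))), Mul(-1, k)) = Add(6, Mul(-1, k), Mul(-6, Pow(k, 2))))
Mul(-430, Pow(Function('j')(9), -1)) = Mul(-430, Pow(Add(6, Mul(-1, 9), Mul(-6, Pow(9, 2))), -1)) = Mul(-430, Pow(Add(6, -9, Mul(-6, 81)), -1)) = Mul(-430, Pow(Add(6, -9, -486), -1)) = Mul(-430, Pow(-489, -1)) = Mul(-430, Rational(-1, 489)) = Rational(430, 489)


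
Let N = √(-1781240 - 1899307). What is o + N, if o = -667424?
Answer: -667424 + I*√3680547 ≈ -6.6742e+5 + 1918.5*I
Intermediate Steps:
N = I*√3680547 (N = √(-3680547) = I*√3680547 ≈ 1918.5*I)
o + N = -667424 + I*√3680547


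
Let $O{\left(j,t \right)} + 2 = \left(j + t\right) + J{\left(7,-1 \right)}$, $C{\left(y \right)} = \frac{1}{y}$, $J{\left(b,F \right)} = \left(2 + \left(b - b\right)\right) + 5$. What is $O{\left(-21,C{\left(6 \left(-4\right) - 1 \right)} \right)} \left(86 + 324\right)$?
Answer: $- \frac{32882}{5} \approx -6576.4$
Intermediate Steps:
$J{\left(b,F \right)} = 7$ ($J{\left(b,F \right)} = \left(2 + 0\right) + 5 = 2 + 5 = 7$)
$O{\left(j,t \right)} = 5 + j + t$ ($O{\left(j,t \right)} = -2 + \left(\left(j + t\right) + 7\right) = -2 + \left(7 + j + t\right) = 5 + j + t$)
$O{\left(-21,C{\left(6 \left(-4\right) - 1 \right)} \right)} \left(86 + 324\right) = \left(5 - 21 + \frac{1}{6 \left(-4\right) - 1}\right) \left(86 + 324\right) = \left(5 - 21 + \frac{1}{-24 - 1}\right) 410 = \left(5 - 21 + \frac{1}{-25}\right) 410 = \left(5 - 21 - \frac{1}{25}\right) 410 = \left(- \frac{401}{25}\right) 410 = - \frac{32882}{5}$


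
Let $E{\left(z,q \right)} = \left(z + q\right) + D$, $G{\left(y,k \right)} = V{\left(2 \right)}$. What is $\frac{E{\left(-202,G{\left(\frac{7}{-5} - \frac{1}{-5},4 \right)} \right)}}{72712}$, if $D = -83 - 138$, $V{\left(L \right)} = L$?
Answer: $- \frac{421}{72712} \approx -0.00579$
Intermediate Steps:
$D = -221$ ($D = -83 - 138 = -221$)
$G{\left(y,k \right)} = 2$
$E{\left(z,q \right)} = -221 + q + z$ ($E{\left(z,q \right)} = \left(z + q\right) - 221 = \left(q + z\right) - 221 = -221 + q + z$)
$\frac{E{\left(-202,G{\left(\frac{7}{-5} - \frac{1}{-5},4 \right)} \right)}}{72712} = \frac{-221 + 2 - 202}{72712} = \left(-421\right) \frac{1}{72712} = - \frac{421}{72712}$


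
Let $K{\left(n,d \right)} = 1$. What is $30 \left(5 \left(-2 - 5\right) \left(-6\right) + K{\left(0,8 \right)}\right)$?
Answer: $6330$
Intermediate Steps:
$30 \left(5 \left(-2 - 5\right) \left(-6\right) + K{\left(0,8 \right)}\right) = 30 \left(5 \left(-2 - 5\right) \left(-6\right) + 1\right) = 30 \left(5 \left(-7\right) \left(-6\right) + 1\right) = 30 \left(\left(-35\right) \left(-6\right) + 1\right) = 30 \left(210 + 1\right) = 30 \cdot 211 = 6330$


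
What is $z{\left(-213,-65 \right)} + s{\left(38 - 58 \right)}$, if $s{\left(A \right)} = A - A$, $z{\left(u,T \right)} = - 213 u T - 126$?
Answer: $-2949111$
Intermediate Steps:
$z{\left(u,T \right)} = -126 - 213 T u$ ($z{\left(u,T \right)} = - 213 T u - 126 = -126 - 213 T u$)
$s{\left(A \right)} = 0$
$z{\left(-213,-65 \right)} + s{\left(38 - 58 \right)} = \left(-126 - \left(-13845\right) \left(-213\right)\right) + 0 = \left(-126 - 2948985\right) + 0 = -2949111 + 0 = -2949111$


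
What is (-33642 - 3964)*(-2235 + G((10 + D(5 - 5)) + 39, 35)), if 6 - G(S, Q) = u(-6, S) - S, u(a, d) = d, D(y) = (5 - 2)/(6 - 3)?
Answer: 83823774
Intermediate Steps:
D(y) = 1 (D(y) = 3/3 = 3*(⅓) = 1)
G(S, Q) = 6 (G(S, Q) = 6 - (S - S) = 6 - 1*0 = 6 + 0 = 6)
(-33642 - 3964)*(-2235 + G((10 + D(5 - 5)) + 39, 35)) = (-33642 - 3964)*(-2235 + 6) = -37606*(-2229) = 83823774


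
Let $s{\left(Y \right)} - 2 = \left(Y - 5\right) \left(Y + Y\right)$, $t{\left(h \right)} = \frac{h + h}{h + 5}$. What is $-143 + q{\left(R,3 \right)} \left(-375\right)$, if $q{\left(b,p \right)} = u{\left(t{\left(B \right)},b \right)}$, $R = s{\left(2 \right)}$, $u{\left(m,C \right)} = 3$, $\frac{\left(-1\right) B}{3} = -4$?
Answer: $-1268$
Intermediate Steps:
$B = 12$ ($B = \left(-3\right) \left(-4\right) = 12$)
$t{\left(h \right)} = \frac{2 h}{5 + h}$
$s{\left(Y \right)} = 2 + 2 Y \left(-5 + Y\right)$ ($s{\left(Y \right)} = 2 + \left(Y - 5\right) \left(Y + Y\right) = 2 + \left(-5 + Y\right) 2 Y = 2 + 2 Y \left(-5 + Y\right)$)
$R = -10$ ($R = 2 - 20 + 2 \cdot 2^{2} = 2 - 20 + 2 \cdot 4 = 2 - 20 + 8 = -10$)
$q{\left(b,p \right)} = 3$
$-143 + q{\left(R,3 \right)} \left(-375\right) = -143 + 3 \left(-375\right) = -143 - 1125 = -1268$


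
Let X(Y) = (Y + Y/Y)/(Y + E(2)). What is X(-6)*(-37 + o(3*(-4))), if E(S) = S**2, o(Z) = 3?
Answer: -85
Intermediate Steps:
X(Y) = (1 + Y)/(4 + Y) (X(Y) = (Y + Y/Y)/(Y + 2**2) = (Y + 1)/(Y + 4) = (1 + Y)/(4 + Y))
X(-6)*(-37 + o(3*(-4))) = ((1 - 6)/(4 - 6))*(-37 + 3) = (-5/(-2))*(-34) = -1/2*(-5)*(-34) = (5/2)*(-34) = -85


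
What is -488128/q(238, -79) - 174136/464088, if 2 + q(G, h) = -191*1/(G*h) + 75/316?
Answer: 354941088282455/1274327637 ≈ 2.7853e+5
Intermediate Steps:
q(G, h) = -557/316 - 191/(G*h) (q(G, h) = -2 + (-191*1/(G*h) + 75/316) = -2 + (-191/(G*h) + 75*(1/316)) = -2 + (-191/(G*h) + 75/316) = -2 + (75/316 - 191/(G*h)) = -557/316 - 191/(G*h))
-488128/q(238, -79) - 174136/464088 = -488128/(-557/316 - 191/(238*(-79))) - 174136/464088 = -488128/(-557/316 - 191*1/238*(-1/79)) - 174136*1/464088 = -488128/(-557/316 + 191/18802) - 21767/58011 = -488128/(-65901/37604) - 21767/58011 = -488128*(-37604/65901) - 21767/58011 = 18355565312/65901 - 21767/58011 = 354941088282455/1274327637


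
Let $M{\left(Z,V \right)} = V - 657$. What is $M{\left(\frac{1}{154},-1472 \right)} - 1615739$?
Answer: $-1617868$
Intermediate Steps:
$M{\left(Z,V \right)} = -657 + V$
$M{\left(\frac{1}{154},-1472 \right)} - 1615739 = \left(-657 - 1472\right) - 1615739 = -2129 - 1615739 = -1617868$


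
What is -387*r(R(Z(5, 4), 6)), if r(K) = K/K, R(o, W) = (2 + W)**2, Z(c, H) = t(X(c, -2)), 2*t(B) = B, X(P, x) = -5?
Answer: -387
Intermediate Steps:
t(B) = B/2
Z(c, H) = -5/2 (Z(c, H) = (1/2)*(-5) = -5/2)
r(K) = 1
-387*r(R(Z(5, 4), 6)) = -387*1 = -387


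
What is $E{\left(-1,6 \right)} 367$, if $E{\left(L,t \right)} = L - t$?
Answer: $-2569$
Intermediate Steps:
$E{\left(-1,6 \right)} 367 = \left(-1 - 6\right) 367 = \left(-7\right) 367 = -2569$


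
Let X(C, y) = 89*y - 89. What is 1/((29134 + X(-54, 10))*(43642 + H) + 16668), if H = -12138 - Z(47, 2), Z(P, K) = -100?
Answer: 1/946082408 ≈ 1.0570e-9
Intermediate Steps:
X(C, y) = -89 + 89*y
H = -12038 (H = -12138 - 1*(-100) = -12138 + 100 = -12038)
1/((29134 + X(-54, 10))*(43642 + H) + 16668) = 1/((29134 + (-89 + 89*10))*(43642 - 12038) + 16668) = 1/((29134 + (-89 + 890))*31604 + 16668) = 1/((29134 + 801)*31604 + 16668) = 1/(29935*31604 + 16668) = 1/(946065740 + 16668) = 1/946082408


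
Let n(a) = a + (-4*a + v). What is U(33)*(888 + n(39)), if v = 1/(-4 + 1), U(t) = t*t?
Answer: 839256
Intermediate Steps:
U(t) = t²
v = -⅓ (v = 1/(-3) = -⅓ ≈ -0.33333)
n(a) = -⅓ - 3*a (n(a) = a + (-4*a - ⅓) = a + (-⅓ - 4*a) = -⅓ - 3*a)
U(33)*(888 + n(39)) = 33²*(888 + (-⅓ - 3*39)) = 1089*(888 + (-⅓ - 117)) = 1089*(888 - 352/3) = 1089*(2312/3) = 839256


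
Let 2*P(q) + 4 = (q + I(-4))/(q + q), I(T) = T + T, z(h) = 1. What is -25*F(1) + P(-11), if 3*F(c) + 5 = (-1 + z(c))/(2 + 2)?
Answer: 5293/132 ≈ 40.099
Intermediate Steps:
I(T) = 2*T
P(q) = -2 + (-8 + q)/(4*q) (P(q) = -2 + ((q + 2*(-4))/(q + q))/2 = -2 + ((q - 8)/((2*q)))/2 = -2 + ((-8 + q)*(1/(2*q)))/2 = -2 + ((-8 + q)/(2*q))/2 = -2 + (-8 + q)/(4*q))
F(c) = -5/3 (F(c) = -5/3 + ((-1 + 1)/(2 + 2))/3 = -5/3 + (0/4)/3 = -5/3 + (0*(1/4))/3 = -5/3 + (1/3)*0 = -5/3 + 0 = -5/3)
-25*F(1) + P(-11) = -25*(-5/3) + (-7/4 - 2/(-11)) = 125/3 + (-7/4 - 2*(-1/11)) = 125/3 + (-7/4 + 2/11) = 125/3 - 69/44 = 5293/132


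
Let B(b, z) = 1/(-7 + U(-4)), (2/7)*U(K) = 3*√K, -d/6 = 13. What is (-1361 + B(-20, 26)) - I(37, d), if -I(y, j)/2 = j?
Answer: -106191/70 - 3*I/70 ≈ -1517.0 - 0.042857*I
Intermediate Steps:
d = -78 (d = -6*13 = -78)
I(y, j) = -2*j
U(K) = 21*√K/2 (U(K) = 7*(3*√K)/2 = 21*√K/2)
B(b, z) = (-7 - 21*I)/490 (B(b, z) = 1/(-7 + 21*√(-4)/2) = 1/(-7 + 21*(2*I)/2) = 1/(-7 + 21*I) = (-7 - 21*I)/490)
(-1361 + B(-20, 26)) - I(37, d) = (-1361 + (-1/70 - 3*I/70)) - (-2)*(-78) = (-95271/70 - 3*I/70) - 1*156 = (-95271/70 - 3*I/70) - 156 = -106191/70 - 3*I/70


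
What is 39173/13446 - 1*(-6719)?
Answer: 90382847/13446 ≈ 6721.9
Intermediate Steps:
39173/13446 - 1*(-6719) = 39173*(1/13446) + 6719 = 39173/13446 + 6719 = 90382847/13446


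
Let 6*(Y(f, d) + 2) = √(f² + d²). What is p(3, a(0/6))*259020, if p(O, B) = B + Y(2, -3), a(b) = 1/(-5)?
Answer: -569844 + 43170*√13 ≈ -4.1419e+5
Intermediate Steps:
a(b) = -⅕
Y(f, d) = -2 + √(d² + f²)/6 (Y(f, d) = -2 + √(f² + d²)/6 = -2 + √(d² + f²)/6)
p(O, B) = -2 + B + √13/6 (p(O, B) = B + (-2 + √((-3)² + 2²)/6) = B + (-2 + √(9 + 4)/6) = B + (-2 + √13/6) = -2 + B + √13/6)
p(3, a(0/6))*259020 = (-2 - ⅕ + √13/6)*259020 = (-11/5 + √13/6)*259020 = -569844 + 43170*√13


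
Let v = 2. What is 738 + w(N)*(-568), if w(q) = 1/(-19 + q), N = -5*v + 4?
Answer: 19018/25 ≈ 760.72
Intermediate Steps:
N = -6 (N = -5*2 + 4 = -10 + 4 = -6)
738 + w(N)*(-568) = 738 - 568/(-19 - 6) = 738 - 568/(-25) = 738 - 1/25*(-568) = 738 + 568/25 = 19018/25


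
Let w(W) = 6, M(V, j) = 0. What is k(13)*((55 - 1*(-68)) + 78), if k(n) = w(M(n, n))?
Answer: 1206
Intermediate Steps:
k(n) = 6
k(13)*((55 - 1*(-68)) + 78) = 6*((55 - 1*(-68)) + 78) = 6*((55 + 68) + 78) = 6*(123 + 78) = 6*201 = 1206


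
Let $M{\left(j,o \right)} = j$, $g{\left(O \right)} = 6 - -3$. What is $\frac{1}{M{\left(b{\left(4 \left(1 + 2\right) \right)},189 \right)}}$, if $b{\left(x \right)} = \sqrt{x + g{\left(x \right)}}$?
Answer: $\frac{\sqrt{21}}{21} \approx 0.21822$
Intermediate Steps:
$g{\left(O \right)} = 9$ ($g{\left(O \right)} = 6 + 3 = 9$)
$b{\left(x \right)} = \sqrt{9 + x}$ ($b{\left(x \right)} = \sqrt{x + 9} = \sqrt{9 + x}$)
$\frac{1}{M{\left(b{\left(4 \left(1 + 2\right) \right)},189 \right)}} = \frac{1}{\sqrt{9 + 4 \left(1 + 2\right)}} = \frac{1}{\sqrt{9 + 4 \cdot 3}} = \frac{1}{\sqrt{9 + 12}} = \frac{1}{\sqrt{21}} = \frac{\sqrt{21}}{21}$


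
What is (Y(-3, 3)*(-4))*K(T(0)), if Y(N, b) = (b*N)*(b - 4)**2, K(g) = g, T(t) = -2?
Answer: -72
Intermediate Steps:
Y(N, b) = N*b*(-4 + b)**2 (Y(N, b) = (N*b)*(-4 + b)**2 = N*b*(-4 + b)**2)
(Y(-3, 3)*(-4))*K(T(0)) = (-3*3*(-4 + 3)**2*(-4))*(-2) = (-3*3*(-1)**2*(-4))*(-2) = (-3*3*1*(-4))*(-2) = -9*(-4)*(-2) = 36*(-2) = -72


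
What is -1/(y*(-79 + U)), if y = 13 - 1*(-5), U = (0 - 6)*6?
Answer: 1/2070 ≈ 0.00048309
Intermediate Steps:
U = -36 (U = -6*6 = -36)
y = 18 (y = 13 + 5 = 18)
-1/(y*(-79 + U)) = -1/(18*(-79 - 36)) = -1/(18*(-115)) = -1/(-2070) = -1*(-1/2070) = 1/2070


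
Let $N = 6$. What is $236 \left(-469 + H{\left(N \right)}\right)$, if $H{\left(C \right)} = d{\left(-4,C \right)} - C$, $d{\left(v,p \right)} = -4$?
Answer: $-113044$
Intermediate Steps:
$H{\left(C \right)} = -4 - C$
$236 \left(-469 + H{\left(N \right)}\right) = 236 \left(-469 - 10\right) = 236 \left(-479\right) = -113044$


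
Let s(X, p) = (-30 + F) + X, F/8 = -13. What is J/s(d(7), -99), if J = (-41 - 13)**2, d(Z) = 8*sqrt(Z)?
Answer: -32562/1459 - 1944*sqrt(7)/1459 ≈ -25.843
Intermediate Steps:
F = -104 (F = 8*(-13) = -104)
s(X, p) = -134 + X (s(X, p) = (-30 - 104) + X = -134 + X)
J = 2916 (J = (-54)**2 = 2916)
J/s(d(7), -99) = 2916/(-134 + 8*sqrt(7))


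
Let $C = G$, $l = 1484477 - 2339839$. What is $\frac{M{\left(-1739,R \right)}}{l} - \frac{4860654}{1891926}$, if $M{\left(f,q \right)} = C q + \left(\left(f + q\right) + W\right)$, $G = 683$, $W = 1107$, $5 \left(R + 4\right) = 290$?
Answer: $- \frac{352191934021}{134856800601} \approx -2.6116$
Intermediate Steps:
$R = 54$ ($R = -4 + \frac{1}{5} \cdot 290 = -4 + 58 = 54$)
$l = -855362$ ($l = 1484477 - 2339839 = -855362$)
$C = 683$
$M{\left(f,q \right)} = 1107 + f + 684 q$ ($M{\left(f,q \right)} = 683 q + \left(\left(f + q\right) + 1107\right) = 683 q + \left(1107 + f + q\right) = 1107 + f + 684 q$)
$\frac{M{\left(-1739,R \right)}}{l} - \frac{4860654}{1891926} = \frac{1107 - 1739 + 684 \cdot 54}{-855362} - \frac{4860654}{1891926} = \left(1107 - 1739 + 36936\right) \left(- \frac{1}{855362}\right) - \frac{810109}{315321} = 36304 \left(- \frac{1}{855362}\right) - \frac{810109}{315321} = - \frac{18152}{427681} - \frac{810109}{315321} = - \frac{352191934021}{134856800601}$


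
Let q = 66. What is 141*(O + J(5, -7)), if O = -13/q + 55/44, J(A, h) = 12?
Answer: 80981/44 ≈ 1840.5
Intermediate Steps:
O = 139/132 (O = -13/66 + 55/44 = -13*1/66 + 55*(1/44) = -13/66 + 5/4 = 139/132 ≈ 1.0530)
141*(O + J(5, -7)) = 141*(139/132 + 12) = 141*(1723/132) = 80981/44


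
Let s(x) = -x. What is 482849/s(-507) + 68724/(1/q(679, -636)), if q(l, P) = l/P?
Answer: -1945945934/26871 ≈ -72418.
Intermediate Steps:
482849/s(-507) + 68724/(1/q(679, -636)) = 482849/((-1*(-507))) + 68724/(1/(679/(-636))) = 482849/507 + 68724/(1/(679*(-1/636))) = 482849*(1/507) + 68724/(1/(-679/636)) = 482849/507 + 68724/(-636/679) = 482849/507 + 68724*(-679/636) = 482849/507 - 3888633/53 = -1945945934/26871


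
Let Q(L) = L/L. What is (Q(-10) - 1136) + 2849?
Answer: 1714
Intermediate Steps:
Q(L) = 1
(Q(-10) - 1136) + 2849 = (1 - 1136) + 2849 = -1135 + 2849 = 1714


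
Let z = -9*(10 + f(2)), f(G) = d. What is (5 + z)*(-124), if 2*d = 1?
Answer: 11098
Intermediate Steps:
d = ½ (d = (½)*1 = ½ ≈ 0.50000)
f(G) = ½
z = -189/2 (z = -9*(10 + ½) = -9*21/2 = -189/2 ≈ -94.500)
(5 + z)*(-124) = (5 - 189/2)*(-124) = -179/2*(-124) = 11098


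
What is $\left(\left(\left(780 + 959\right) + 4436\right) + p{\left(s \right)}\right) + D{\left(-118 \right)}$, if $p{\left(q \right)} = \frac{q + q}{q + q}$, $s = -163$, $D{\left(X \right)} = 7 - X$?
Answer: $6301$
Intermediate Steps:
$p{\left(q \right)} = 1$ ($p{\left(q \right)} = \frac{2 q}{2 q} = 2 q \frac{1}{2 q} = 1$)
$\left(\left(\left(780 + 959\right) + 4436\right) + p{\left(s \right)}\right) + D{\left(-118 \right)} = \left(\left(\left(780 + 959\right) + 4436\right) + 1\right) + \left(7 - -118\right) = \left(\left(1739 + 4436\right) + 1\right) + \left(7 + 118\right) = \left(6175 + 1\right) + 125 = 6176 + 125 = 6301$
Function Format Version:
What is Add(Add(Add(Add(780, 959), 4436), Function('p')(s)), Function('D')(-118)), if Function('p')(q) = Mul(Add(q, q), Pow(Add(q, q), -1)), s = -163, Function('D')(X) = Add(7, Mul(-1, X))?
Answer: 6301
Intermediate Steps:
Function('p')(q) = 1 (Function('p')(q) = Mul(Mul(2, q), Pow(Mul(2, q), -1)) = Mul(Mul(2, q), Mul(Rational(1, 2), Pow(q, -1))) = 1)
Add(Add(Add(Add(780, 959), 4436), Function('p')(s)), Function('D')(-118)) = Add(Add(Add(Add(780, 959), 4436), 1), Add(7, Mul(-1, -118))) = Add(Add(Add(1739, 4436), 1), Add(7, 118)) = Add(Add(6175, 1), 125) = Add(6176, 125) = 6301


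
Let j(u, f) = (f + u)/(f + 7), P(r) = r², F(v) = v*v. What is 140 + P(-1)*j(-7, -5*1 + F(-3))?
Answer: 1537/11 ≈ 139.73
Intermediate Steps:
F(v) = v²
j(u, f) = (f + u)/(7 + f)
140 + P(-1)*j(-7, -5*1 + F(-3)) = 140 + (-1)²*(((-5*1 + (-3)²) - 7)/(7 + (-5*1 + (-3)²))) = 140 + 1*(((-5 + 9) - 7)/(7 + (-5 + 9))) = 140 + 1*((4 - 7)/(7 + 4)) = 140 + 1*(-3/11) = 140 - 3/11 = 1537/11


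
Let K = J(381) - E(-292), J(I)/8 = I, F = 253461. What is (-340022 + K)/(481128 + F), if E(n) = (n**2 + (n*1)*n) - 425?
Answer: -507077/734589 ≈ -0.69029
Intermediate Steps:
J(I) = 8*I
E(n) = -425 + 2*n**2 (E(n) = (n**2 + n*n) - 425 = (n**2 + n**2) - 425 = 2*n**2 - 425 = -425 + 2*n**2)
K = -167055 (K = 8*381 - (-425 + 2*(-292)**2) = 3048 - (-425 + 2*85264) = 3048 - (-425 + 170528) = 3048 - 1*170103 = 3048 - 170103 = -167055)
(-340022 + K)/(481128 + F) = (-340022 - 167055)/(481128 + 253461) = -507077/734589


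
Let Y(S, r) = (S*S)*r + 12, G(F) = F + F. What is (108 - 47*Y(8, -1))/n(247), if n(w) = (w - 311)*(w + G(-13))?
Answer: -319/1768 ≈ -0.18043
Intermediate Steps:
G(F) = 2*F
Y(S, r) = 12 + r*S² (Y(S, r) = S²*r + 12 = r*S² + 12 = 12 + r*S²)
n(w) = (-311 + w)*(-26 + w) (n(w) = (w - 311)*(w + 2*(-13)) = (-311 + w)*(w - 26) = (-311 + w)*(-26 + w))
(108 - 47*Y(8, -1))/n(247) = (108 - 47*(12 - 1*8²))/(8086 + 247² - 337*247) = (108 - 47*(12 - 1*64))/(8086 + 61009 - 83239) = (108 - 47*(12 - 64))/(-14144) = (108 - 47*(-52))*(-1/14144) = (108 + 2444)*(-1/14144) = 2552*(-1/14144) = -319/1768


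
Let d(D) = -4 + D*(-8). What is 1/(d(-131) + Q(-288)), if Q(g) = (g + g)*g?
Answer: 1/166932 ≈ 5.9905e-6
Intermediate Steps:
d(D) = -4 - 8*D
Q(g) = 2*g**2 (Q(g) = (2*g)*g = 2*g**2)
1/(d(-131) + Q(-288)) = 1/((-4 - 8*(-131)) + 2*(-288)**2) = 1/((-4 + 1048) + 2*82944) = 1/(1044 + 165888) = 1/166932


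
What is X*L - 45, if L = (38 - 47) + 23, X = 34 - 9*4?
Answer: -73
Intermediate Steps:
X = -2 (X = 34 - 1*36 = 34 - 36 = -2)
L = 14 (L = -9 + 23 = 14)
X*L - 45 = -2*14 - 45 = -28 - 45 = -73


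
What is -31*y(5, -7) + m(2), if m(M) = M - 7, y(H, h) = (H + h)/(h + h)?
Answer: -66/7 ≈ -9.4286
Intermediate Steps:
y(H, h) = (H + h)/(2*h) (y(H, h) = (H + h)/((2*h)) = (H + h)*(1/(2*h)) = (H + h)/(2*h))
m(M) = -7 + M
-31*y(5, -7) + m(2) = -31*(5 - 7)/(2*(-7)) + (-7 + 2) = -31*(-1)*(-2)/(2*7) - 5 = -31*1/7 - 5 = -31/7 - 5 = -66/7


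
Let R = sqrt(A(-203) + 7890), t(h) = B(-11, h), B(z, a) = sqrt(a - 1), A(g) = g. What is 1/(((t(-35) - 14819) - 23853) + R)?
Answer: 1/(-38672 + sqrt(7687) + 6*I) ≈ -2.5917e-5 - 4.03e-9*I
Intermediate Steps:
B(z, a) = sqrt(-1 + a)
t(h) = sqrt(-1 + h)
R = sqrt(7687) (R = sqrt(-203 + 7890) = sqrt(7687) ≈ 87.676)
1/(((t(-35) - 14819) - 23853) + R) = 1/(((sqrt(-1 - 35) - 14819) - 23853) + sqrt(7687)) = 1/(((sqrt(-36) - 14819) - 23853) + sqrt(7687)) = 1/(((6*I - 14819) - 23853) + sqrt(7687)) = 1/(((-14819 + 6*I) - 23853) + sqrt(7687)) = 1/((-38672 + 6*I) + sqrt(7687)) = 1/(-38672 + sqrt(7687) + 6*I)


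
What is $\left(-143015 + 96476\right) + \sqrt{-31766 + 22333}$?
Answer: $-46539 + i \sqrt{9433} \approx -46539.0 + 97.124 i$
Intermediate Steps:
$\left(-143015 + 96476\right) + \sqrt{-31766 + 22333} = -46539 + \sqrt{-9433} = -46539 + i \sqrt{9433}$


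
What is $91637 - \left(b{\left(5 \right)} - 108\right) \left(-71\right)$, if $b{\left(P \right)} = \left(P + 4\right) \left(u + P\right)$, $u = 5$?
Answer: $90359$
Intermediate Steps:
$b{\left(P \right)} = \left(4 + P\right) \left(5 + P\right)$ ($b{\left(P \right)} = \left(P + 4\right) \left(5 + P\right) = \left(4 + P\right) \left(5 + P\right)$)
$91637 - \left(b{\left(5 \right)} - 108\right) \left(-71\right) = 91637 - \left(\left(20 + 5^{2} + 9 \cdot 5\right) - 108\right) \left(-71\right) = 91637 - \left(\left(20 + 25 + 45\right) - 108\right) \left(-71\right) = 91637 - \left(90 - 108\right) \left(-71\right) = 91637 - \left(-18\right) \left(-71\right) = 91637 - 1278 = 90359$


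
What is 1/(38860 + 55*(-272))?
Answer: 1/23900 ≈ 4.1841e-5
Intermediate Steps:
1/(38860 + 55*(-272)) = 1/(38860 - 14960) = 1/23900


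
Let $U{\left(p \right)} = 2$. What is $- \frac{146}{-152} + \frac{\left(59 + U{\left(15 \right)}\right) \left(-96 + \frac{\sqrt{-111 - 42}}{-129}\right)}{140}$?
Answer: $- \frac{108709}{2660} - \frac{61 i \sqrt{17}}{6020} \approx -40.868 - 0.041779 i$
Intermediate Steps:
$- \frac{146}{-152} + \frac{\left(59 + U{\left(15 \right)}\right) \left(-96 + \frac{\sqrt{-111 - 42}}{-129}\right)}{140} = - \frac{146}{-152} + \frac{\left(59 + 2\right) \left(-96 + \frac{\sqrt{-111 - 42}}{-129}\right)}{140} = \left(-146\right) \left(- \frac{1}{152}\right) + 61 \left(-96 + \sqrt{-153} \left(- \frac{1}{129}\right)\right) \frac{1}{140} = \frac{73}{76} + 61 \left(-96 + 3 i \sqrt{17} \left(- \frac{1}{129}\right)\right) \frac{1}{140} = \frac{73}{76} + 61 \left(-96 - \frac{i \sqrt{17}}{43}\right) \frac{1}{140} = \frac{73}{76} + \left(-5856 - \frac{61 i \sqrt{17}}{43}\right) \frac{1}{140} = \frac{73}{76} - \left(\frac{1464}{35} + \frac{61 i \sqrt{17}}{6020}\right) = - \frac{108709}{2660} - \frac{61 i \sqrt{17}}{6020}$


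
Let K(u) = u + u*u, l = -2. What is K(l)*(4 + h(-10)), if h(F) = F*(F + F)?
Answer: 408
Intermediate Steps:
h(F) = 2*F² (h(F) = F*(2*F) = 2*F²)
K(u) = u + u²
K(l)*(4 + h(-10)) = (-2*(1 - 2))*(4 + 2*(-10)²) = (-2*(-1))*(4 + 2*100) = 2*(4 + 200) = 2*204 = 408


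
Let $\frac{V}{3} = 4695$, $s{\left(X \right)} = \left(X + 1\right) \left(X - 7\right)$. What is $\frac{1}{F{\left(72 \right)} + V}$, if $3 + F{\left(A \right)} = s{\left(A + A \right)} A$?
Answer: $\frac{1}{1444362} \approx 6.9235 \cdot 10^{-7}$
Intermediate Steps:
$s{\left(X \right)} = \left(1 + X\right) \left(-7 + X\right)$
$V = 14085$ ($V = 3 \cdot 4695 = 14085$)
$F{\left(A \right)} = -3 + A \left(-7 - 12 A + 4 A^{2}\right)$ ($F{\left(A \right)} = -3 + \left(-7 + \left(A + A\right)^{2} - 6 \left(A + A\right)\right) A = -3 + \left(-7 + \left(2 A\right)^{2} - 6 \cdot 2 A\right) A = -3 + \left(-7 + 4 A^{2} - 12 A\right) A = -3 + \left(-7 - 12 A + 4 A^{2}\right) A = -3 + A \left(-7 - 12 A + 4 A^{2}\right)$)
$\frac{1}{F{\left(72 \right)} + V} = \frac{1}{\left(-3 - 72 \left(7 - 4 \cdot 72^{2} + 12 \cdot 72\right)\right) + 14085} = \frac{1}{\left(-3 - 72 \left(7 - 20736 + 864\right)\right) + 14085} = \frac{1}{\left(-3 - 72 \left(-19865\right)\right) + 14085} = \frac{1}{\left(-3 + 1430280\right) + 14085} = \frac{1}{1430277 + 14085} = \frac{1}{1444362}$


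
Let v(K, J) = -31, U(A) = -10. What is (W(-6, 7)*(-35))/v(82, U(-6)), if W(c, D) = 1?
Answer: 35/31 ≈ 1.1290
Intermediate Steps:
(W(-6, 7)*(-35))/v(82, U(-6)) = (1*(-35))/(-31) = -35*(-1/31) = 35/31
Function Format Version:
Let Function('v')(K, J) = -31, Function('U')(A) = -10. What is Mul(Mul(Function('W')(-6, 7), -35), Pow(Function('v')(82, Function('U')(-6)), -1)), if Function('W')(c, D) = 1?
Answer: Rational(35, 31) ≈ 1.1290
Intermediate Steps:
Mul(Mul(Function('W')(-6, 7), -35), Pow(Function('v')(82, Function('U')(-6)), -1)) = Mul(Mul(1, -35), Pow(-31, -1)) = Mul(-35, Rational(-1, 31)) = Rational(35, 31)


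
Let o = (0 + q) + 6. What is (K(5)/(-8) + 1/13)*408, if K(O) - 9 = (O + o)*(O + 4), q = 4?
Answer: -95064/13 ≈ -7312.6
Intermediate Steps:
o = 10 (o = (0 + 4) + 6 = 4 + 6 = 10)
K(O) = 9 + (4 + O)*(10 + O) (K(O) = 9 + (O + 10)*(O + 4) = 9 + (10 + O)*(4 + O) = 9 + (4 + O)*(10 + O))
(K(5)/(-8) + 1/13)*408 = ((49 + 5**2 + 14*5)/(-8) + 1/13)*408 = ((49 + 25 + 70)*(-1/8) + 1*(1/13))*408 = (144*(-1/8) + 1/13)*408 = (-18 + 1/13)*408 = -233/13*408 = -95064/13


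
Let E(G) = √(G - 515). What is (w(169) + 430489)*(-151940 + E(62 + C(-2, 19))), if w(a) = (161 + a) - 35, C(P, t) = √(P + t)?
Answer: -65453320960 + 430784*I*√(453 - √17) ≈ -6.5453e+10 + 9.1269e+6*I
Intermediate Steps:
w(a) = 126 + a
E(G) = √(-515 + G)
(w(169) + 430489)*(-151940 + E(62 + C(-2, 19))) = ((126 + 169) + 430489)*(-151940 + √(-515 + (62 + √(-2 + 19)))) = (295 + 430489)*(-151940 + √(-515 + (62 + √17))) = 430784*(-151940 + √(-453 + √17)) = -65453320960 + 430784*√(-453 + √17)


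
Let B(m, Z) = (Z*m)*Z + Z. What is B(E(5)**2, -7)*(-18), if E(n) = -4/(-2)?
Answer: -3402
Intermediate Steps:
E(n) = 2 (E(n) = -4*(-1/2) = 2)
B(m, Z) = Z + m*Z**2 (B(m, Z) = m*Z**2 + Z = Z + m*Z**2)
B(E(5)**2, -7)*(-18) = -7*(1 - 7*2**2)*(-18) = -7*(1 - 7*4)*(-18) = -7*(1 - 28)*(-18) = -7*(-27)*(-18) = 189*(-18) = -3402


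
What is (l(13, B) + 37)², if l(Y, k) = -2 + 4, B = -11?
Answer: 1521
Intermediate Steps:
l(Y, k) = 2
(l(13, B) + 37)² = (2 + 37)² = 39² = 1521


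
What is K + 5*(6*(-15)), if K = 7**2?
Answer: -401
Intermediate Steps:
K = 49
K + 5*(6*(-15)) = 49 + 5*(6*(-15)) = 49 + 5*(-90) = 49 - 450 = -401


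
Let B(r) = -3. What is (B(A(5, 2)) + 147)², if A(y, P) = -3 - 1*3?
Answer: 20736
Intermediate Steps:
A(y, P) = -6 (A(y, P) = -3 - 3 = -6)
(B(A(5, 2)) + 147)² = (-3 + 147)² = 144² = 20736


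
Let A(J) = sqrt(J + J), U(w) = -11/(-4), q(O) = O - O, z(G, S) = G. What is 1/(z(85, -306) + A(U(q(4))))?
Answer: 170/14439 - sqrt(22)/14439 ≈ 0.011449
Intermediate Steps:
q(O) = 0
U(w) = 11/4 (U(w) = -11*(-1/4) = 11/4)
A(J) = sqrt(2)*sqrt(J) (A(J) = sqrt(2*J) = sqrt(2)*sqrt(J))
1/(z(85, -306) + A(U(q(4)))) = 1/(85 + sqrt(2)*sqrt(11/4)) = 1/(85 + sqrt(2)*(sqrt(11)/2)) = 1/(85 + sqrt(22)/2)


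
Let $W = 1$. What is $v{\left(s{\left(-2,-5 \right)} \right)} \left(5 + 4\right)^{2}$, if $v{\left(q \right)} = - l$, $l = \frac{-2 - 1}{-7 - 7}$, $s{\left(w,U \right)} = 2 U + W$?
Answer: $- \frac{243}{14} \approx -17.357$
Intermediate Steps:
$s{\left(w,U \right)} = 1 + 2 U$ ($s{\left(w,U \right)} = 2 U + 1 = 1 + 2 U$)
$l = \frac{3}{14}$ ($l = - \frac{3}{-14} = \left(-3\right) \left(- \frac{1}{14}\right) = \frac{3}{14} \approx 0.21429$)
$v{\left(q \right)} = - \frac{3}{14}$ ($v{\left(q \right)} = \left(-1\right) \frac{3}{14} = - \frac{3}{14}$)
$v{\left(s{\left(-2,-5 \right)} \right)} \left(5 + 4\right)^{2} = - \frac{3 \left(5 + 4\right)^{2}}{14} = - \frac{3 \cdot 9^{2}}{14} = \left(- \frac{3}{14}\right) 81 = - \frac{243}{14}$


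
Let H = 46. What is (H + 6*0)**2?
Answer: 2116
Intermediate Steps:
(H + 6*0)**2 = (46 + 6*0)**2 = (46 + 0)**2 = 46**2 = 2116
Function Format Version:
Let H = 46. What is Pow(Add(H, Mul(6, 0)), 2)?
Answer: 2116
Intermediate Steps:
Pow(Add(H, Mul(6, 0)), 2) = Pow(Add(46, Mul(6, 0)), 2) = Pow(Add(46, 0), 2) = Pow(46, 2) = 2116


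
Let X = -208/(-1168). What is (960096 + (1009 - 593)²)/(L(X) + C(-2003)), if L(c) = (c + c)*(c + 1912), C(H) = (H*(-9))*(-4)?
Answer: -3019283504/190317109 ≈ -15.864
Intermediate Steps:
C(H) = 36*H (C(H) = -9*H*(-4) = 36*H)
X = 13/73 (X = -208*(-1/1168) = 13/73 ≈ 0.17808)
L(c) = 2*c*(1912 + c) (L(c) = (2*c)*(1912 + c) = 2*c*(1912 + c))
(960096 + (1009 - 593)²)/(L(X) + C(-2003)) = (960096 + (1009 - 593)²)/(2*(13/73)*(1912 + 13/73) + 36*(-2003)) = (960096 + 416²)/(2*(13/73)*(139589/73) - 72108) = (960096 + 173056)/(3629314/5329 - 72108) = 1133152/(-380634218/5329) = 1133152*(-5329/380634218) = -3019283504/190317109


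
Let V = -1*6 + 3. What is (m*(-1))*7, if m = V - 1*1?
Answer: 28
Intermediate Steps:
V = -3 (V = -6 + 3 = -3)
m = -4 (m = -3 - 1*1 = -3 - 1 = -4)
(m*(-1))*7 = -4*(-1)*7 = 4*7 = 28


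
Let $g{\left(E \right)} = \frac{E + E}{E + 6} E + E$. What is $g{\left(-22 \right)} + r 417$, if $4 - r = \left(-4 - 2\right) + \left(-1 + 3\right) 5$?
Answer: $- \frac{165}{2} \approx -82.5$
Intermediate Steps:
$r = 0$ ($r = 4 - \left(\left(-4 - 2\right) + \left(-1 + 3\right) 5\right) = 4 - \left(-6 + 2 \cdot 5\right) = 4 - \left(-6 + 10\right) = 4 - 4 = 0$)
$g{\left(E \right)} = E + \frac{2 E^{2}}{6 + E}$ ($g{\left(E \right)} = \frac{2 E}{6 + E} E + E = \frac{2 E^{2}}{6 + E} + E = E + \frac{2 E^{2}}{6 + E}$)
$g{\left(-22 \right)} + r 417 = 3 \left(-22\right) \frac{1}{6 - 22} \left(2 - 22\right) + 0 \cdot 417 = 3 \left(-22\right) \frac{1}{-16} \left(-20\right) + 0 = 3 \left(-22\right) \left(- \frac{1}{16}\right) \left(-20\right) + 0 = - \frac{165}{2} + 0 = - \frac{165}{2}$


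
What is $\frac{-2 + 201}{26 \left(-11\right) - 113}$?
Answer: $- \frac{199}{399} \approx -0.49875$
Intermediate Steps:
$\frac{-2 + 201}{26 \left(-11\right) - 113} = \frac{199}{-286 - 113} = \frac{199}{-399} = 199 \left(- \frac{1}{399}\right) = - \frac{199}{399}$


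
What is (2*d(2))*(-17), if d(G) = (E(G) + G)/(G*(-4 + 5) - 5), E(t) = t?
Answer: 136/3 ≈ 45.333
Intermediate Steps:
d(G) = 2*G/(-5 + G) (d(G) = (G + G)/(G*(-4 + 5) - 5) = (2*G)/(G*1 - 5) = (2*G)/(G - 5) = (2*G)/(-5 + G) = 2*G/(-5 + G))
(2*d(2))*(-17) = (2*(2*2/(-5 + 2)))*(-17) = (2*(2*2/(-3)))*(-17) = (2*(2*2*(-⅓)))*(-17) = (2*(-4/3))*(-17) = -8/3*(-17) = 136/3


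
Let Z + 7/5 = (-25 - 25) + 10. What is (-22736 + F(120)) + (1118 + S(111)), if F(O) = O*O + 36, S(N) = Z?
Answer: -36117/5 ≈ -7223.4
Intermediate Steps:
Z = -207/5 (Z = -7/5 + ((-25 - 25) + 10) = -7/5 + (-50 + 10) = -7/5 - 40 = -207/5 ≈ -41.400)
S(N) = -207/5
F(O) = 36 + O² (F(O) = O² + 36 = 36 + O²)
(-22736 + F(120)) + (1118 + S(111)) = (-22736 + (36 + 120²)) + (1118 - 207/5) = (-22736 + (36 + 14400)) + 5383/5 = (-22736 + 14436) + 5383/5 = -8300 + 5383/5 = -36117/5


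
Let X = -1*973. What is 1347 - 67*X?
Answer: 66538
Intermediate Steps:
X = -973
1347 - 67*X = 1347 - 67*(-973) = 1347 + 65191 = 66538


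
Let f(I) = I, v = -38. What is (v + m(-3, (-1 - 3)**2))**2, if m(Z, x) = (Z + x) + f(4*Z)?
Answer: 1369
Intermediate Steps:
m(Z, x) = x + 5*Z (m(Z, x) = (Z + x) + 4*Z = x + 5*Z)
(v + m(-3, (-1 - 3)**2))**2 = (-38 + ((-1 - 3)**2 + 5*(-3)))**2 = (-38 + ((-4)**2 - 15))**2 = (-38 + (16 - 15))**2 = (-38 + 1)**2 = (-37)**2 = 1369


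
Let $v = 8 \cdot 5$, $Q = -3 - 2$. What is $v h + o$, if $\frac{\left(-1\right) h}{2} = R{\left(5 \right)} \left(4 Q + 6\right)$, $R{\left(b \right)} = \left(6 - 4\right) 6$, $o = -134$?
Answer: $13306$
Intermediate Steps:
$Q = -5$
$R{\left(b \right)} = 12$ ($R{\left(b \right)} = 2 \cdot 6 = 12$)
$v = 40$
$h = 336$ ($h = - 2 \cdot 12 \left(4 \left(-5\right) + 6\right) = - 2 \cdot 12 \left(-20 + 6\right) = - 2 \cdot 12 \left(-14\right) = \left(-2\right) \left(-168\right) = 336$)
$v h + o = 40 \cdot 336 - 134 = 13440 - 134 = 13306$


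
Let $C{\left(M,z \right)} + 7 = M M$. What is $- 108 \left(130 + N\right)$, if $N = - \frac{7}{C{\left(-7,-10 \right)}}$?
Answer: $-14022$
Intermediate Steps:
$C{\left(M,z \right)} = -7 + M^{2}$ ($C{\left(M,z \right)} = -7 + M M = -7 + M^{2}$)
$N = - \frac{1}{6}$ ($N = - \frac{7}{-7 + \left(-7\right)^{2}} = - \frac{7}{-7 + 49} = - \frac{7}{42} = \left(-7\right) \frac{1}{42} = - \frac{1}{6} \approx -0.16667$)
$- 108 \left(130 + N\right) = - 108 \left(130 - \frac{1}{6}\right) = \left(-108\right) \frac{779}{6} = -14022$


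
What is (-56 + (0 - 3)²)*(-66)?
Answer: 3102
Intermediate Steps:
(-56 + (0 - 3)²)*(-66) = (-56 + (-3)²)*(-66) = (-56 + 9)*(-66) = -47*(-66) = 3102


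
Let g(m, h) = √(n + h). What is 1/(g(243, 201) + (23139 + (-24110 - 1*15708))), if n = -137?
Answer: -1/16671 ≈ -5.9984e-5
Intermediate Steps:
g(m, h) = √(-137 + h)
1/(g(243, 201) + (23139 + (-24110 - 1*15708))) = 1/(√(-137 + 201) + (23139 + (-24110 - 1*15708))) = 1/(√64 + (23139 + (-24110 - 15708))) = 1/(8 + (23139 - 39818)) = 1/(8 - 16679) = 1/(-16671) = -1/16671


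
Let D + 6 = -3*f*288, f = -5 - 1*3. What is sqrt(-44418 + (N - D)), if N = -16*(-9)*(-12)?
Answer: 2*I*sqrt(13263) ≈ 230.33*I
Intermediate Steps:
f = -8 (f = -5 - 3 = -8)
D = 6906 (D = -6 - 3*(-8)*288 = -6 + 24*288 = -6 + 6912 = 6906)
N = -1728 (N = 144*(-12) = -1728)
sqrt(-44418 + (N - D)) = sqrt(-44418 + (-1728 - 1*6906)) = sqrt(-44418 + (-1728 - 6906)) = sqrt(-44418 - 8634) = sqrt(-53052) = 2*I*sqrt(13263)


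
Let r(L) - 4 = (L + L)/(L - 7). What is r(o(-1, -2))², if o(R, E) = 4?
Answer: 16/9 ≈ 1.7778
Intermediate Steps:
r(L) = 4 + 2*L/(-7 + L) (r(L) = 4 + (L + L)/(L - 7) = 4 + (2*L)/(-7 + L) = 4 + 2*L/(-7 + L))
r(o(-1, -2))² = (2*(-14 + 3*4)/(-7 + 4))² = (2*(-14 + 12)/(-3))² = (2*(-⅓)*(-2))² = (4/3)² = 16/9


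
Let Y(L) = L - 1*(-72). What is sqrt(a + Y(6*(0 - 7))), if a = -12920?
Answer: I*sqrt(12890) ≈ 113.53*I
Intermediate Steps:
Y(L) = 72 + L (Y(L) = L + 72 = 72 + L)
sqrt(a + Y(6*(0 - 7))) = sqrt(-12920 + (72 + 6*(0 - 7))) = sqrt(-12920 + (72 + 6*(-7))) = sqrt(-12920 + (72 - 42)) = sqrt(-12920 + 30) = sqrt(-12890) = I*sqrt(12890)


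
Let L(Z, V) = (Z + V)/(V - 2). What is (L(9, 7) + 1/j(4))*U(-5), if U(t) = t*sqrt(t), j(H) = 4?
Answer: -69*I*sqrt(5)/4 ≈ -38.572*I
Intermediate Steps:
L(Z, V) = (V + Z)/(-2 + V)
U(t) = t**(3/2)
(L(9, 7) + 1/j(4))*U(-5) = ((7 + 9)/(-2 + 7) + 1/4)*(-5)**(3/2) = (16/5 + 1/4)*(-5*I*sqrt(5)) = 69*(-5*I*sqrt(5))/20 = -69*I*sqrt(5)/4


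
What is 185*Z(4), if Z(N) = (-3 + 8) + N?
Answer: 1665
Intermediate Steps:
Z(N) = 5 + N
185*Z(4) = 185*(5 + 4) = 185*9 = 1665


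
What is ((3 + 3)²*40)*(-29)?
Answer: -41760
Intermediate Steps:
((3 + 3)²*40)*(-29) = (6²*40)*(-29) = (36*40)*(-29) = 1440*(-29) = -41760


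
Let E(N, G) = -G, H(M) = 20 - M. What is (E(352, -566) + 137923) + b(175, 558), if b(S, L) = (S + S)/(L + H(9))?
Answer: 78800591/569 ≈ 1.3849e+5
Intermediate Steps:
b(S, L) = 2*S/(11 + L) (b(S, L) = (S + S)/(L + (20 - 1*9)) = (2*S)/(L + (20 - 9)) = (2*S)/(L + 11) = (2*S)/(11 + L) = 2*S/(11 + L))
(E(352, -566) + 137923) + b(175, 558) = (-1*(-566) + 137923) + 2*175/(11 + 558) = (566 + 137923) + 2*175/569 = 138489 + 2*175*(1/569) = 138489 + 350/569 = 78800591/569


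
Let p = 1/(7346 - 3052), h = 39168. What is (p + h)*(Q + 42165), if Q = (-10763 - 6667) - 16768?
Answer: 1339948960031/4294 ≈ 3.1205e+8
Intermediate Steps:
Q = -34198 (Q = -17430 - 16768 = -34198)
p = 1/4294 ≈ 0.00023288
(p + h)*(Q + 42165) = (1/4294 + 39168)*(-34198 + 42165) = (168187393/4294)*7967 = 1339948960031/4294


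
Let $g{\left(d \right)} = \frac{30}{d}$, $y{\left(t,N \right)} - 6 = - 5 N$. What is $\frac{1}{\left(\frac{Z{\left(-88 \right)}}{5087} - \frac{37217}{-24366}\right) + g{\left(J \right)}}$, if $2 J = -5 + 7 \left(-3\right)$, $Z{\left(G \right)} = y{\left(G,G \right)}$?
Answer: $- \frac{1611347946}{1116023765} \approx -1.4438$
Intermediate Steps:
$y{\left(t,N \right)} = 6 - 5 N$
$Z{\left(G \right)} = 6 - 5 G$
$J = -13$ ($J = \frac{-5 + 7 \left(-3\right)}{2} = \frac{-5 - 21}{2} = \frac{1}{2} \left(-26\right) = -13$)
$\frac{1}{\left(\frac{Z{\left(-88 \right)}}{5087} - \frac{37217}{-24366}\right) + g{\left(J \right)}} = \frac{1}{\left(\frac{6 - -440}{5087} - \frac{37217}{-24366}\right) + \frac{30}{-13}} = \frac{1}{\left(\left(6 + 440\right) \frac{1}{5087} - - \frac{37217}{24366}\right) + 30 \left(- \frac{1}{13}\right)} = \frac{1}{\left(446 \cdot \frac{1}{5087} + \frac{37217}{24366}\right) - \frac{30}{13}} = \frac{1}{\left(\frac{446}{5087} + \frac{37217}{24366}\right) - \frac{30}{13}} = \frac{1}{\frac{200190115}{123949842} - \frac{30}{13}} = \frac{1}{- \frac{1116023765}{1611347946}} = - \frac{1611347946}{1116023765}$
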